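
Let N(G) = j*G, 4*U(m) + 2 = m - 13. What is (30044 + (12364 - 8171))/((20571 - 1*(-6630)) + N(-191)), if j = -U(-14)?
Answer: 136948/103265 ≈ 1.3262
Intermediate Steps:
U(m) = -15/4 + m/4 (U(m) = -1/2 + (m - 13)/4 = -1/2 + (-13 + m)/4 = -1/2 + (-13/4 + m/4) = -15/4 + m/4)
j = 29/4 (j = -(-15/4 + (1/4)*(-14)) = -(-15/4 - 7/2) = -1*(-29/4) = 29/4 ≈ 7.2500)
N(G) = 29*G/4
(30044 + (12364 - 8171))/((20571 - 1*(-6630)) + N(-191)) = (30044 + (12364 - 8171))/((20571 - 1*(-6630)) + (29/4)*(-191)) = (30044 + 4193)/((20571 + 6630) - 5539/4) = 34237/(27201 - 5539/4) = 34237/(103265/4) = 34237*(4/103265) = 136948/103265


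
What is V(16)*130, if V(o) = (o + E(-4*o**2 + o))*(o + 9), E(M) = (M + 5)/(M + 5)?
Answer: 55250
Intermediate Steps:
E(M) = 1 (E(M) = (5 + M)/(5 + M) = 1)
V(o) = (1 + o)*(9 + o) (V(o) = (o + 1)*(o + 9) = (1 + o)*(9 + o))
V(16)*130 = (9 + 16**2 + 10*16)*130 = (9 + 256 + 160)*130 = 425*130 = 55250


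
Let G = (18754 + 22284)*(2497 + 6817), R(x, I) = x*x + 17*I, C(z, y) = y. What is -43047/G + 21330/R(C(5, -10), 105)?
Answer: 1630568129193/144099930364 ≈ 11.316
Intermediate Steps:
R(x, I) = x**2 + 17*I
G = 382227932 (G = 41038*9314 = 382227932)
-43047/G + 21330/R(C(5, -10), 105) = -43047/382227932 + 21330/((-10)**2 + 17*105) = -43047*1/382227932 + 21330/(100 + 1785) = -43047/382227932 + 21330/1885 = -43047/382227932 + 21330*(1/1885) = -43047/382227932 + 4266/377 = 1630568129193/144099930364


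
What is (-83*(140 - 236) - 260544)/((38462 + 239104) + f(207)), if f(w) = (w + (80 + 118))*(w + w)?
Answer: -21048/37103 ≈ -0.56729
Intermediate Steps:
f(w) = 2*w*(198 + w) (f(w) = (w + 198)*(2*w) = (198 + w)*(2*w) = 2*w*(198 + w))
(-83*(140 - 236) - 260544)/((38462 + 239104) + f(207)) = (-83*(140 - 236) - 260544)/((38462 + 239104) + 2*207*(198 + 207)) = (-83*(-96) - 260544)/(277566 + 2*207*405) = (7968 - 260544)/(277566 + 167670) = -252576/445236 = -252576*1/445236 = -21048/37103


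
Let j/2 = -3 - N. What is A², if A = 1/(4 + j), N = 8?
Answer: 1/324 ≈ 0.0030864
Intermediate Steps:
j = -22 (j = 2*(-3 - 1*8) = 2*(-3 - 8) = 2*(-11) = -22)
A = -1/18 (A = 1/(4 - 22) = 1/(-18) = -1/18 ≈ -0.055556)
A² = (-1/18)² = 1/324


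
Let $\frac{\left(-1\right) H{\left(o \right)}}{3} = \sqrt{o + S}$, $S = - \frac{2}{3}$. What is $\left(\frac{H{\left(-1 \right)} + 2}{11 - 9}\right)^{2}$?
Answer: $\frac{\left(2 - i \sqrt{15}\right)^{2}}{4} \approx -2.75 - 3.873 i$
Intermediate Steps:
$S = - \frac{2}{3}$ ($S = \left(-2\right) \frac{1}{3} = - \frac{2}{3} \approx -0.66667$)
$H{\left(o \right)} = - 3 \sqrt{- \frac{2}{3} + o}$ ($H{\left(o \right)} = - 3 \sqrt{o - \frac{2}{3}} = - 3 \sqrt{- \frac{2}{3} + o}$)
$\left(\frac{H{\left(-1 \right)} + 2}{11 - 9}\right)^{2} = \left(\frac{- \sqrt{-6 + 9 \left(-1\right)} + 2}{11 - 9}\right)^{2} = \left(\frac{- \sqrt{-6 - 9} + 2}{2}\right)^{2} = \left(\left(- \sqrt{-15} + 2\right) \frac{1}{2}\right)^{2} = \left(\left(- i \sqrt{15} + 2\right) \frac{1}{2}\right)^{2} = \left(\left(2 - i \sqrt{15}\right) \frac{1}{2}\right)^{2} = \left(1 - \frac{i \sqrt{15}}{2}\right)^{2}$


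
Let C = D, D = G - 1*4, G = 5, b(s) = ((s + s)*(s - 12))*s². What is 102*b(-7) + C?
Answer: 1329469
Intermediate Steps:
b(s) = 2*s³*(-12 + s) (b(s) = ((2*s)*(-12 + s))*s² = (2*s*(-12 + s))*s² = 2*s³*(-12 + s))
D = 1 (D = 5 - 1*4 = 5 - 4 = 1)
C = 1
102*b(-7) + C = 102*(2*(-7)³*(-12 - 7)) + 1 = 102*(2*(-343)*(-19)) + 1 = 102*13034 + 1 = 1329468 + 1 = 1329469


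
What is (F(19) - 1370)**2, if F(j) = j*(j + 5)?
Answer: 835396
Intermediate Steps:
F(j) = j*(5 + j)
(F(19) - 1370)**2 = (19*(5 + 19) - 1370)**2 = (19*24 - 1370)**2 = (456 - 1370)**2 = (-914)**2 = 835396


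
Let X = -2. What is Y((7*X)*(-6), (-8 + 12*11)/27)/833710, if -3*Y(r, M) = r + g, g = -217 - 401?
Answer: 89/416855 ≈ 0.00021350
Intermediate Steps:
g = -618
Y(r, M) = 206 - r/3 (Y(r, M) = -(r - 618)/3 = -(-618 + r)/3 = 206 - r/3)
Y((7*X)*(-6), (-8 + 12*11)/27)/833710 = (206 - 7*(-2)*(-6)/3)/833710 = (206 - (-14)*(-6)/3)*(1/833710) = (206 - 1/3*84)*(1/833710) = (206 - 28)*(1/833710) = 178*(1/833710) = 89/416855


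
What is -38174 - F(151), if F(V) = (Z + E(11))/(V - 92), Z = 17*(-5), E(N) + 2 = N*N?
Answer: -2252300/59 ≈ -38175.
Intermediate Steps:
E(N) = -2 + N**2 (E(N) = -2 + N*N = -2 + N**2)
Z = -85
F(V) = 34/(-92 + V) (F(V) = (-85 + (-2 + 11**2))/(V - 92) = (-85 + (-2 + 121))/(-92 + V) = (-85 + 119)/(-92 + V) = 34/(-92 + V))
-38174 - F(151) = -38174 - 34/(-92 + 151) = -38174 - 34/59 = -2252300/59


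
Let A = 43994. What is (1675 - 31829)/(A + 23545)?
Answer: -30154/67539 ≈ -0.44647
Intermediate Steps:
(1675 - 31829)/(A + 23545) = (1675 - 31829)/(43994 + 23545) = -30154/67539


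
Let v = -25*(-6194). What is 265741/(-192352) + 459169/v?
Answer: 23586040819/14892853600 ≈ 1.5837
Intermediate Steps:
v = 154850
265741/(-192352) + 459169/v = 265741/(-192352) + 459169/154850 = 265741*(-1/192352) + 459169*(1/154850) = -265741/192352 + 459169/154850 = 23586040819/14892853600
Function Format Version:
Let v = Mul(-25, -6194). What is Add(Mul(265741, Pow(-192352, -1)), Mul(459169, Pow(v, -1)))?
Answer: Rational(23586040819, 14892853600) ≈ 1.5837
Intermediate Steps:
v = 154850
Add(Mul(265741, Pow(-192352, -1)), Mul(459169, Pow(v, -1))) = Add(Mul(265741, Pow(-192352, -1)), Mul(459169, Pow(154850, -1))) = Add(Mul(265741, Rational(-1, 192352)), Mul(459169, Rational(1, 154850))) = Add(Rational(-265741, 192352), Rational(459169, 154850)) = Rational(23586040819, 14892853600)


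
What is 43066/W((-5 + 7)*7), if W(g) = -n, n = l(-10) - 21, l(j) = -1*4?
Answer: 43066/25 ≈ 1722.6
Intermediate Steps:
l(j) = -4
n = -25 (n = -4 - 21 = -25)
W(g) = 25 (W(g) = -1*(-25) = 25)
43066/W((-5 + 7)*7) = 43066/25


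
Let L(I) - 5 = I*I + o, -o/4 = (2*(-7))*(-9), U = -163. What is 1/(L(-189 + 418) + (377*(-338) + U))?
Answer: -1/75647 ≈ -1.3219e-5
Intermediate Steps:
o = -504 (o = -4*2*(-7)*(-9) = -(-56)*(-9) = -4*126 = -504)
L(I) = -499 + I² (L(I) = 5 + (I*I - 504) = 5 + (I² - 504) = 5 + (-504 + I²) = -499 + I²)
1/(L(-189 + 418) + (377*(-338) + U)) = 1/((-499 + (-189 + 418)²) + (377*(-338) - 163)) = 1/((-499 + 229²) + (-127426 - 163)) = 1/((-499 + 52441) - 127589) = 1/(51942 - 127589) = 1/(-75647) = -1/75647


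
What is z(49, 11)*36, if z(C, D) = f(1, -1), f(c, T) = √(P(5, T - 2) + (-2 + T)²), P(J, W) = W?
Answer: 36*√6 ≈ 88.182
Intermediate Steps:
f(c, T) = √(-2 + T + (-2 + T)²) (f(c, T) = √((T - 2) + (-2 + T)²) = √((-2 + T) + (-2 + T)²) = √(-2 + T + (-2 + T)²))
z(C, D) = √6 (z(C, D) = √(-2 - 1 + (-2 - 1)²) = √(-2 - 1 + (-3)²) = √(-2 - 1 + 9) = √6)
z(49, 11)*36 = √6*36 = 36*√6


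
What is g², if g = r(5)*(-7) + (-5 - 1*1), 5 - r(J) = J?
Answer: 36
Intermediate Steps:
r(J) = 5 - J
g = -6 (g = (5 - 1*5)*(-7) + (-5 - 1*1) = (5 - 5)*(-7) + (-5 - 1) = 0*(-7) - 6 = 0 - 6 = -6)
g² = (-6)² = 36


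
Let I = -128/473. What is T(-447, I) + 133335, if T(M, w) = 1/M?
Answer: 59600744/447 ≈ 1.3334e+5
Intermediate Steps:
I = -128/473 (I = -128*1/473 = -128/473 ≈ -0.27061)
T(-447, I) + 133335 = 1/(-447) + 133335 = -1/447 + 133335 = 59600744/447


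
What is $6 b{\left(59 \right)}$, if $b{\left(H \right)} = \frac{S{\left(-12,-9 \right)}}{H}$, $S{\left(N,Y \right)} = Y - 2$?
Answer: $- \frac{66}{59} \approx -1.1186$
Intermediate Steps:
$S{\left(N,Y \right)} = -2 + Y$ ($S{\left(N,Y \right)} = Y - 2 = -2 + Y$)
$b{\left(H \right)} = - \frac{11}{H}$ ($b{\left(H \right)} = \frac{-2 - 9}{H} = - \frac{11}{H}$)
$6 b{\left(59 \right)} = 6 \left(- \frac{11}{59}\right) = - \frac{66}{59}$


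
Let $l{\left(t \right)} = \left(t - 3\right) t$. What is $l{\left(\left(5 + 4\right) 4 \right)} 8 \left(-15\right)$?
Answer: $-142560$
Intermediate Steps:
$l{\left(t \right)} = t \left(-3 + t\right)$ ($l{\left(t \right)} = \left(-3 + t\right) t = t \left(-3 + t\right)$)
$l{\left(\left(5 + 4\right) 4 \right)} 8 \left(-15\right) = \left(5 + 4\right) 4 \left(-3 + \left(5 + 4\right) 4\right) 8 \left(-15\right) = 9 \cdot 4 \left(-3 + 9 \cdot 4\right) 8 \left(-15\right) = 36 \left(-3 + 36\right) 8 \left(-15\right) = 36 \cdot 33 \cdot 8 \left(-15\right) = 1188 \cdot 8 \left(-15\right) = 9504 \left(-15\right) = -142560$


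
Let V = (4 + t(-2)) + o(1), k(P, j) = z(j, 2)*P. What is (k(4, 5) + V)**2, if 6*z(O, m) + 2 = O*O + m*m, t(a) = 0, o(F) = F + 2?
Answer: 625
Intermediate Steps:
o(F) = 2 + F
z(O, m) = -1/3 + O**2/6 + m**2/6 (z(O, m) = -1/3 + (O*O + m*m)/6 = -1/3 + (O**2 + m**2)/6 = -1/3 + (O**2/6 + m**2/6) = -1/3 + O**2/6 + m**2/6)
k(P, j) = P*(1/3 + j**2/6) (k(P, j) = (-1/3 + j**2/6 + (1/6)*2**2)*P = (-1/3 + j**2/6 + (1/6)*4)*P = (-1/3 + j**2/6 + 2/3)*P = (1/3 + j**2/6)*P = P*(1/3 + j**2/6))
V = 7 (V = (4 + 0) + (2 + 1) = 4 + 3 = 7)
(k(4, 5) + V)**2 = ((1/6)*4*(2 + 5**2) + 7)**2 = ((1/6)*4*(2 + 25) + 7)**2 = ((1/6)*4*27 + 7)**2 = (18 + 7)**2 = 25**2 = 625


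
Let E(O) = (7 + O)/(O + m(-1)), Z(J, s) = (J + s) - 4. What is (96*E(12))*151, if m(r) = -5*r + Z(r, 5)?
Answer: 275424/17 ≈ 16201.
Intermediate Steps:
Z(J, s) = -4 + J + s
m(r) = 1 - 4*r (m(r) = -5*r + (-4 + r + 5) = -5*r + (1 + r) = 1 - 4*r)
E(O) = (7 + O)/(5 + O) (E(O) = (7 + O)/(O + (1 - 4*(-1))) = (7 + O)/(O + (1 + 4)) = (7 + O)/(O + 5) = (7 + O)/(5 + O))
(96*E(12))*151 = (96*((7 + 12)/(5 + 12)))*151 = (96*(19/17))*151 = (1824/17)*151 = 275424/17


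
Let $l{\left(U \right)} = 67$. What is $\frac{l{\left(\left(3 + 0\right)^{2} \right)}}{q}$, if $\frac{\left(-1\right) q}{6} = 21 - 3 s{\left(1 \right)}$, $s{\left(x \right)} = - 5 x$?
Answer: $- \frac{67}{216} \approx -0.31018$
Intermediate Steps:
$q = -216$ ($q = - 6 \left(21 - 3 \left(\left(-5\right) 1\right)\right) = - 6 \left(21 - -15\right) = - 6 \left(21 + 15\right) = \left(-6\right) 36 = -216$)
$\frac{l{\left(\left(3 + 0\right)^{2} \right)}}{q} = \frac{67}{-216} = 67 \left(- \frac{1}{216}\right) = - \frac{67}{216}$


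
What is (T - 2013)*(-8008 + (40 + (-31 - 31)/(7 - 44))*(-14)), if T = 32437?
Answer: -9671302816/37 ≈ -2.6139e+8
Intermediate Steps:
(T - 2013)*(-8008 + (40 + (-31 - 31)/(7 - 44))*(-14)) = (32437 - 2013)*(-8008 + (40 + (-31 - 31)/(7 - 44))*(-14)) = 30424*(-8008 + (40 - 62/(-37))*(-14)) = 30424*(-8008 + (40 - 62*(-1/37))*(-14)) = 30424*(-8008 + (40 + 62/37)*(-14)) = 30424*(-8008 + (1542/37)*(-14)) = 30424*(-8008 - 21588/37) = 30424*(-317884/37) = -9671302816/37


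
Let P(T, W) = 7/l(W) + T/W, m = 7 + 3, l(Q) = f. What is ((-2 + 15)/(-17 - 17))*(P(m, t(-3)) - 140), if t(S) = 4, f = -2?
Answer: 1833/34 ≈ 53.912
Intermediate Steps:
l(Q) = -2
m = 10
P(T, W) = -7/2 + T/W (P(T, W) = 7/(-2) + T/W = 7*(-½) + T/W = -7/2 + T/W)
((-2 + 15)/(-17 - 17))*(P(m, t(-3)) - 140) = ((-2 + 15)/(-17 - 17))*((-7/2 + 10/4) - 140) = (13/(-34))*((-7/2 + 10*(¼)) - 140) = (13*(-1/34))*((-7/2 + 5/2) - 140) = -13*(-1 - 140)/34 = -13/34*(-141) = 1833/34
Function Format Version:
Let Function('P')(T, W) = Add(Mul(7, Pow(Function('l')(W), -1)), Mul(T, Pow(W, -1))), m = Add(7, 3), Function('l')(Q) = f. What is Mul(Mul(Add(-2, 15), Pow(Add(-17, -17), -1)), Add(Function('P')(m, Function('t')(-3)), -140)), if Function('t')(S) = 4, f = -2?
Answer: Rational(1833, 34) ≈ 53.912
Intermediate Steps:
Function('l')(Q) = -2
m = 10
Function('P')(T, W) = Add(Rational(-7, 2), Mul(T, Pow(W, -1))) (Function('P')(T, W) = Add(Mul(7, Pow(-2, -1)), Mul(T, Pow(W, -1))) = Add(Mul(7, Rational(-1, 2)), Mul(T, Pow(W, -1))) = Add(Rational(-7, 2), Mul(T, Pow(W, -1))))
Mul(Mul(Add(-2, 15), Pow(Add(-17, -17), -1)), Add(Function('P')(m, Function('t')(-3)), -140)) = Mul(Mul(Add(-2, 15), Pow(Add(-17, -17), -1)), Add(Add(Rational(-7, 2), Mul(10, Pow(4, -1))), -140)) = Mul(Mul(13, Pow(-34, -1)), Add(Add(Rational(-7, 2), Mul(10, Rational(1, 4))), -140)) = Mul(Mul(13, Rational(-1, 34)), Add(Add(Rational(-7, 2), Rational(5, 2)), -140)) = Mul(Rational(-13, 34), Add(-1, -140)) = Mul(Rational(-13, 34), -141) = Rational(1833, 34)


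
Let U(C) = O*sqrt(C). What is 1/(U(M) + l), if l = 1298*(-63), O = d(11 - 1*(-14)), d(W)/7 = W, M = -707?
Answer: -11682/958376993 - 25*I*sqrt(707)/958376993 ≈ -1.2189e-5 - 6.9361e-7*I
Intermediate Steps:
d(W) = 7*W
O = 175 (O = 7*(11 - 1*(-14)) = 7*(11 + 14) = 7*25 = 175)
l = -81774
U(C) = 175*sqrt(C)
1/(U(M) + l) = 1/(175*sqrt(-707) - 81774) = 1/(175*(I*sqrt(707)) - 81774) = 1/(175*I*sqrt(707) - 81774) = 1/(-81774 + 175*I*sqrt(707))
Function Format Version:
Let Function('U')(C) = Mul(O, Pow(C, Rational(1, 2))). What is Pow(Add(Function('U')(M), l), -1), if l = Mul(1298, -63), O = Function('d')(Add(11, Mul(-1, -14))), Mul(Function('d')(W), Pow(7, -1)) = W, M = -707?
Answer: Add(Rational(-11682, 958376993), Mul(Rational(-25, 958376993), I, Pow(707, Rational(1, 2)))) ≈ Add(-1.2189e-5, Mul(-6.9361e-7, I))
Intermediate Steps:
Function('d')(W) = Mul(7, W)
O = 175 (O = Mul(7, Add(11, Mul(-1, -14))) = Mul(7, Add(11, 14)) = Mul(7, 25) = 175)
l = -81774
Function('U')(C) = Mul(175, Pow(C, Rational(1, 2)))
Pow(Add(Function('U')(M), l), -1) = Pow(Add(Mul(175, Pow(-707, Rational(1, 2))), -81774), -1) = Pow(Add(Mul(175, Mul(I, Pow(707, Rational(1, 2)))), -81774), -1) = Pow(Add(Mul(175, I, Pow(707, Rational(1, 2))), -81774), -1) = Pow(Add(-81774, Mul(175, I, Pow(707, Rational(1, 2)))), -1)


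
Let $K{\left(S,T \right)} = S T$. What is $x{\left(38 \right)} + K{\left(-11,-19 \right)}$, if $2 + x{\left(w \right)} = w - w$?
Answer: $207$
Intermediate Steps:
$x{\left(w \right)} = -2$ ($x{\left(w \right)} = -2 + \left(w - w\right) = -2 + 0 = -2$)
$x{\left(38 \right)} + K{\left(-11,-19 \right)} = -2 - -209 = -2 + 209 = 207$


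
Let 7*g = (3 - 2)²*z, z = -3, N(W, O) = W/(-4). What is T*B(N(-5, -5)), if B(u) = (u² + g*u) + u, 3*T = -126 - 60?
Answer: -7905/56 ≈ -141.16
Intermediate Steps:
N(W, O) = -W/4 (N(W, O) = W*(-¼) = -W/4)
T = -62 (T = (-126 - 60)/3 = (⅓)*(-186) = -62)
g = -3/7 (g = ((3 - 2)²*(-3))/7 = (1²*(-3))/7 = (1*(-3))/7 = (⅐)*(-3) = -3/7 ≈ -0.42857)
B(u) = u² + 4*u/7 (B(u) = (u² - 3*u/7) + u = u² + 4*u/7)
T*B(N(-5, -5)) = -62*(-¼*(-5))*(4 + 7*(-¼*(-5)))/7 = -62*5*(4 + 7*(5/4))/(7*4) = -62*5*(4 + 35/4)/(7*4) = -62*5*51/(7*4*4) = -62*255/112 = -7905/56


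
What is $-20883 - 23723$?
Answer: $-44606$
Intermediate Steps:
$-20883 - 23723 = -44606$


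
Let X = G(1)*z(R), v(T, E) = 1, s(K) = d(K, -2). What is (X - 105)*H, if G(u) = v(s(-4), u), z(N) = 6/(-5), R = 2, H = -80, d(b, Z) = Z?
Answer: 8496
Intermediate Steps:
s(K) = -2
z(N) = -6/5 (z(N) = 6*(-⅕) = -6/5)
G(u) = 1
X = -6/5 (X = 1*(-6/5) = -6/5 ≈ -1.2000)
(X - 105)*H = (-6/5 - 105)*(-80) = -531/5*(-80) = 8496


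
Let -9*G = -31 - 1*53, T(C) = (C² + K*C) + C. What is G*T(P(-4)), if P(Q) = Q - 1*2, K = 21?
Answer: -896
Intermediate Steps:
P(Q) = -2 + Q (P(Q) = Q - 2 = -2 + Q)
T(C) = C² + 22*C (T(C) = (C² + 21*C) + C = C² + 22*C)
G = 28/3 (G = -(-31 - 1*53)/9 = -(-31 - 53)/9 = -⅑*(-84) = 28/3 ≈ 9.3333)
G*T(P(-4)) = 28*((-2 - 4)*(22 + (-2 - 4)))/3 = 28*(-6*(22 - 6))/3 = 28*(-6*16)/3 = (28/3)*(-96) = -896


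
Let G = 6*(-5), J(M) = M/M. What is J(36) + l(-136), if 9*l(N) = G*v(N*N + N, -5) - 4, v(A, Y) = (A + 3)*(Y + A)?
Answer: -10111585945/9 ≈ -1.1235e+9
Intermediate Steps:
v(A, Y) = (3 + A)*(A + Y)
J(M) = 1
G = -30
l(N) = 446/9 - 10*(N + N**2)**2/3 + 20*N/3 + 20*N**2/3 (l(N) = (-30*((N*N + N)**2 + 3*(N*N + N) + 3*(-5) + (N*N + N)*(-5)) - 4)/9 = (-30*((N**2 + N)**2 + 3*(N**2 + N) - 15 + (N**2 + N)*(-5)) - 4)/9 = (-30*((N + N**2)**2 + 3*(N + N**2) - 15 + (N + N**2)*(-5)) - 4)/9 = (-30*((N + N**2)**2 + (3*N + 3*N**2) - 15 + (-5*N - 5*N**2)) - 4)/9 = (-30*(-15 + (N + N**2)**2 - 2*N - 2*N**2) - 4)/9 = ((450 - 30*(N + N**2)**2 + 60*N + 60*N**2) - 4)/9 = (446 - 30*(N + N**2)**2 + 60*N + 60*N**2)/9 = 446/9 - 10*(N + N**2)**2/3 + 20*N/3 + 20*N**2/3)
J(36) + l(-136) = 1 + (446/9 - 10/3*(-136)**2*(1 - 136)**2 + (20/3)*(-136)*(1 - 136)) = 1 + (446/9 - 10/3*18496*(-135)**2 + (20/3)*(-136)*(-135)) = 1 + (446/9 - 10/3*18496*18225 + 122400) = 1 + (446/9 - 1123632000 + 122400) = 1 - 10111585954/9 = -10111585945/9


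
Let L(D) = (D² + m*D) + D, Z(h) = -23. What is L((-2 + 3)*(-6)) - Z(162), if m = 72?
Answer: -379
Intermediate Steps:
L(D) = D² + 73*D (L(D) = (D² + 72*D) + D = D² + 73*D)
L((-2 + 3)*(-6)) - Z(162) = ((-2 + 3)*(-6))*(73 + (-2 + 3)*(-6)) - 1*(-23) = (1*(-6))*(73 + 1*(-6)) + 23 = -6*(73 - 6) + 23 = -6*67 + 23 = -402 + 23 = -379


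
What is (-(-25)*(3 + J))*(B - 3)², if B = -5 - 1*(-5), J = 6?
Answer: 2025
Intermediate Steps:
B = 0 (B = -5 + 5 = 0)
(-(-25)*(3 + J))*(B - 3)² = (-(-25)*(3 + 6))*(0 - 3)² = -(-25)*9*(-3)² = -5*(-45)*9 = 225*9 = 2025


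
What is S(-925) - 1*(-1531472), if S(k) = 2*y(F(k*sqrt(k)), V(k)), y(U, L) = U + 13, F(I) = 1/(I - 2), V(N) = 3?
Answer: 1212108884157238/791453129 + 9250*I*sqrt(37)/791453129 ≈ 1.5315e+6 + 7.1091e-5*I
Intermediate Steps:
F(I) = 1/(-2 + I)
y(U, L) = 13 + U
S(k) = 26 + 2/(-2 + k**(3/2)) (S(k) = 2*(13 + 1/(-2 + k*sqrt(k))) = 2*(13 + 1/(-2 + k**(3/2))) = 26 + 2/(-2 + k**(3/2)))
S(-925) - 1*(-1531472) = 2*(-25 + 13*(-925)**(3/2))/(-2 + (-925)**(3/2)) - 1*(-1531472) = 2*(-25 + 13*(-4625*I*sqrt(37)))/(-2 - 4625*I*sqrt(37)) + 1531472 = 2*(-25 - 60125*I*sqrt(37))/(-2 - 4625*I*sqrt(37)) + 1531472 = 1531472 + 2*(-25 - 60125*I*sqrt(37))/(-2 - 4625*I*sqrt(37))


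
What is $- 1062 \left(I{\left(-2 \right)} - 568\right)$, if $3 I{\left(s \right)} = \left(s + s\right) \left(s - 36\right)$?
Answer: $549408$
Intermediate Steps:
$I{\left(s \right)} = \frac{2 s \left(-36 + s\right)}{3}$ ($I{\left(s \right)} = \frac{\left(s + s\right) \left(s - 36\right)}{3} = \frac{2 s \left(-36 + s\right)}{3}$)
$- 1062 \left(I{\left(-2 \right)} - 568\right) = - 1062 \left(\frac{2}{3} \left(-2\right) \left(-36 - 2\right) - 568\right) = - 1062 \left(\frac{2}{3} \left(-2\right) \left(-38\right) - 568\right) = - 1062 \left(\frac{152}{3} - 568\right) = \left(-1062\right) \left(- \frac{1552}{3}\right) = 549408$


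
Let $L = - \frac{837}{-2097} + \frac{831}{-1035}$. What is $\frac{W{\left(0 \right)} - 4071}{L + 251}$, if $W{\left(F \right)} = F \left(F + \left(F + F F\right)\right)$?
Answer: $- \frac{327247335}{20144179} \approx -16.245$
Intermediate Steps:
$L = - \frac{32456}{80385}$ ($L = \left(-837\right) \left(- \frac{1}{2097}\right) + 831 \left(- \frac{1}{1035}\right) = \frac{93}{233} - \frac{277}{345} = - \frac{32456}{80385} \approx -0.40376$)
$W{\left(F \right)} = F \left(F^{2} + 2 F\right)$ ($W{\left(F \right)} = F \left(F + \left(F + F^{2}\right)\right) = F \left(F^{2} + 2 F\right)$)
$\frac{W{\left(0 \right)} - 4071}{L + 251} = \frac{0^{2} \left(2 + 0\right) - 4071}{- \frac{32456}{80385} + 251} = \frac{0 \cdot 2 - 4071}{\frac{20144179}{80385}} = \left(0 - 4071\right) \frac{80385}{20144179} = \left(-4071\right) \frac{80385}{20144179} = - \frac{327247335}{20144179}$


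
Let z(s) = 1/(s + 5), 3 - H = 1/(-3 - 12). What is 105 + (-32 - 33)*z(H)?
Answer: 11730/121 ≈ 96.942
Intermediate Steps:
H = 46/15 (H = 3 - 1/(-3 - 12) = 3 - 1/(-15) = 3 - 1*(-1/15) = 3 + 1/15 = 46/15 ≈ 3.0667)
z(s) = 1/(5 + s)
105 + (-32 - 33)*z(H) = 105 + (-32 - 33)/(5 + 46/15) = 105 - 65/121/15 = 105 - 65*15/121 = 105 - 975/121 = 11730/121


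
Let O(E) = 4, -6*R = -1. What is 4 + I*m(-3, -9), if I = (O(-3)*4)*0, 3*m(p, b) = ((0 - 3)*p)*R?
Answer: 4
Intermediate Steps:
R = ⅙ (R = -⅙*(-1) = ⅙ ≈ 0.16667)
m(p, b) = -p/6 (m(p, b) = (((0 - 3)*p)*(⅙))/3 = (-3*p*(⅙))/3 = (-p/2)/3 = -p/6)
I = 0 (I = (4*4)*0 = 16*0 = 0)
4 + I*m(-3, -9) = 4 + 0*(-⅙*(-3)) = 4 + 0*(½) = 4 + 0 = 4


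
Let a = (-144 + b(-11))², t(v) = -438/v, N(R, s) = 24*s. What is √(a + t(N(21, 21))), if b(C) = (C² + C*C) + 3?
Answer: √17993031/42 ≈ 101.00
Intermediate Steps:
b(C) = 3 + 2*C² (b(C) = (C² + C²) + 3 = 2*C² + 3 = 3 + 2*C²)
a = 10201 (a = (-144 + (3 + 2*(-11)²))² = (-144 + (3 + 2*121))² = (-144 + (3 + 242))² = (-144 + 245)² = 101² = 10201)
√(a + t(N(21, 21))) = √(10201 - 438/(24*21)) = √(10201 - 438/504) = √(10201 - 438*1/504) = √(10201 - 73/84) = √(856811/84) = √17993031/42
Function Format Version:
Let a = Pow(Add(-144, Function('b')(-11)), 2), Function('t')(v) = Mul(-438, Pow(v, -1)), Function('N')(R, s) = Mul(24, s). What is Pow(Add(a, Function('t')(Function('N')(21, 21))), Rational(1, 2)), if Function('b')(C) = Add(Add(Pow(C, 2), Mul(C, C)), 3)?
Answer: Mul(Rational(1, 42), Pow(17993031, Rational(1, 2))) ≈ 101.00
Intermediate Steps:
Function('b')(C) = Add(3, Mul(2, Pow(C, 2))) (Function('b')(C) = Add(Add(Pow(C, 2), Pow(C, 2)), 3) = Add(Mul(2, Pow(C, 2)), 3) = Add(3, Mul(2, Pow(C, 2))))
a = 10201 (a = Pow(Add(-144, Add(3, Mul(2, Pow(-11, 2)))), 2) = Pow(Add(-144, Add(3, Mul(2, 121))), 2) = Pow(Add(-144, Add(3, 242)), 2) = Pow(Add(-144, 245), 2) = Pow(101, 2) = 10201)
Pow(Add(a, Function('t')(Function('N')(21, 21))), Rational(1, 2)) = Pow(Add(10201, Mul(-438, Pow(Mul(24, 21), -1))), Rational(1, 2)) = Pow(Add(10201, Mul(-438, Pow(504, -1))), Rational(1, 2)) = Pow(Add(10201, Mul(-438, Rational(1, 504))), Rational(1, 2)) = Pow(Add(10201, Rational(-73, 84)), Rational(1, 2)) = Pow(Rational(856811, 84), Rational(1, 2)) = Mul(Rational(1, 42), Pow(17993031, Rational(1, 2)))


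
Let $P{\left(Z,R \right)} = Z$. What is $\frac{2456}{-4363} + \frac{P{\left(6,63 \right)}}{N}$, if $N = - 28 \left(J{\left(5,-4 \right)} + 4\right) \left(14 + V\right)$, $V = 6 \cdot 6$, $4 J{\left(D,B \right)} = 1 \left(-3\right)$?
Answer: $- \frac{5600489}{9925825} \approx -0.56423$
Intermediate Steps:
$J{\left(D,B \right)} = - \frac{3}{4}$ ($J{\left(D,B \right)} = \frac{1 \left(-3\right)}{4} = \frac{1}{4} \left(-3\right) = - \frac{3}{4}$)
$V = 36$
$N = -4550$ ($N = - 28 \left(- \frac{3}{4} + 4\right) \left(14 + 36\right) = - 28 \cdot \frac{13}{4} \cdot 50 = \left(-28\right) \frac{325}{2} = -4550$)
$\frac{2456}{-4363} + \frac{P{\left(6,63 \right)}}{N} = \frac{2456}{-4363} + \frac{6}{-4550} = 2456 \left(- \frac{1}{4363}\right) + 6 \left(- \frac{1}{4550}\right) = - \frac{2456}{4363} - \frac{3}{2275} = - \frac{5600489}{9925825}$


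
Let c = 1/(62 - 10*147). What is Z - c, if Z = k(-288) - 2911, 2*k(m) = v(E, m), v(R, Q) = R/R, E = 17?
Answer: -4097983/1408 ≈ -2910.5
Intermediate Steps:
v(R, Q) = 1
k(m) = ½ (k(m) = (½)*1 = ½)
Z = -5821/2 (Z = ½ - 2911 = -5821/2 ≈ -2910.5)
c = -1/1408 (c = 1/(62 - 1470) = 1/(-1408) = -1/1408 ≈ -0.00071023)
Z - c = -5821/2 - 1*(-1/1408) = -5821/2 + 1/1408 = -4097983/1408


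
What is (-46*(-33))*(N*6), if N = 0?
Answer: 0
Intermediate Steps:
(-46*(-33))*(N*6) = (-46*(-33))*(0*6) = 1518*0 = 0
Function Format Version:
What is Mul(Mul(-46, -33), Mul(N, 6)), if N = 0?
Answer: 0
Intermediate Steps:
Mul(Mul(-46, -33), Mul(N, 6)) = Mul(Mul(-46, -33), Mul(0, 6)) = Mul(1518, 0) = 0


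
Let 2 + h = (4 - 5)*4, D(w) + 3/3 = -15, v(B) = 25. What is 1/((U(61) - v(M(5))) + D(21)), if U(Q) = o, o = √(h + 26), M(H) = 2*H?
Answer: -41/1661 - 2*√5/1661 ≈ -0.027376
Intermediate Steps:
D(w) = -16 (D(w) = -1 - 15 = -16)
h = -6 (h = -2 + (4 - 5)*4 = -2 - 1*4 = -2 - 4 = -6)
o = 2*√5 (o = √(-6 + 26) = √20 = 2*√5 ≈ 4.4721)
U(Q) = 2*√5
1/((U(61) - v(M(5))) + D(21)) = 1/((2*√5 - 1*25) - 16) = 1/((2*√5 - 25) - 16) = 1/((-25 + 2*√5) - 16) = 1/(-41 + 2*√5)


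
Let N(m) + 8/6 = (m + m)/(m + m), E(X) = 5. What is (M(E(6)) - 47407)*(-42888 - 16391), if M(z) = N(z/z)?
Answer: 8430777938/3 ≈ 2.8103e+9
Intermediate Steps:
N(m) = -⅓ (N(m) = -4/3 + (m + m)/(m + m) = -4/3 + (2*m)/((2*m)) = -4/3 + (2*m)*(1/(2*m)) = -4/3 + 1 = -⅓)
M(z) = -⅓
(M(E(6)) - 47407)*(-42888 - 16391) = (-⅓ - 47407)*(-42888 - 16391) = -142222/3*(-59279) = 8430777938/3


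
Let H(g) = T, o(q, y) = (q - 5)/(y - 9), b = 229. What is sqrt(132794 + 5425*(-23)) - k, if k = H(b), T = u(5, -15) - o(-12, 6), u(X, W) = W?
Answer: 62/3 + 27*sqrt(11) ≈ 110.22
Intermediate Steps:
o(q, y) = (-5 + q)/(-9 + y)
T = -62/3 (T = -15 - (-5 - 12)/(-9 + 6) = -15 - (-17)/(-3) = -15 - (-1)*(-17)/3 = -15 - 1*17/3 = -15 - 17/3 = -62/3 ≈ -20.667)
H(g) = -62/3
k = -62/3 ≈ -20.667
sqrt(132794 + 5425*(-23)) - k = sqrt(132794 + 5425*(-23)) - 1*(-62/3) = sqrt(132794 - 124775) + 62/3 = sqrt(8019) + 62/3 = 27*sqrt(11) + 62/3 = 62/3 + 27*sqrt(11)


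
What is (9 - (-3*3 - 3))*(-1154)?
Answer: -24234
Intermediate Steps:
(9 - (-3*3 - 3))*(-1154) = (9 - (-9 - 3))*(-1154) = (9 - 1*(-12))*(-1154) = (9 + 12)*(-1154) = 21*(-1154) = -24234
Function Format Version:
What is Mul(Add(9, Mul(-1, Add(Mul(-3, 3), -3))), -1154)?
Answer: -24234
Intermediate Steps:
Mul(Add(9, Mul(-1, Add(Mul(-3, 3), -3))), -1154) = Mul(Add(9, Mul(-1, Add(-9, -3))), -1154) = Mul(Add(9, Mul(-1, -12)), -1154) = Mul(Add(9, 12), -1154) = Mul(21, -1154) = -24234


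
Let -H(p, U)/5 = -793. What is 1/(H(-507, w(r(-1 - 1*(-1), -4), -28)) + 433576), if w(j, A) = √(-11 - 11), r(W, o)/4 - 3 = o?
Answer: 1/437541 ≈ 2.2855e-6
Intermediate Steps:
r(W, o) = 12 + 4*o
w(j, A) = I*√22 (w(j, A) = √(-22) = I*√22)
H(p, U) = 3965 (H(p, U) = -5*(-793) = 3965)
1/(H(-507, w(r(-1 - 1*(-1), -4), -28)) + 433576) = 1/(3965 + 433576) = 1/437541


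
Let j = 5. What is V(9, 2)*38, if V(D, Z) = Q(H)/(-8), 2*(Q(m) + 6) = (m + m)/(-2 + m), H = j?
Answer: 247/12 ≈ 20.583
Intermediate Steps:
H = 5
Q(m) = -6 + m/(-2 + m) (Q(m) = -6 + ((m + m)/(-2 + m))/2 = -6 + ((2*m)/(-2 + m))/2 = -6 + (2*m/(-2 + m))/2 = -6 + m/(-2 + m))
V(D, Z) = 13/24 (V(D, Z) = ((12 - 5*5)/(-2 + 5))/(-8) = ((12 - 25)/3)*(-⅛) = ((⅓)*(-13))*(-⅛) = -13/3*(-⅛) = 13/24)
V(9, 2)*38 = (13/24)*38 = 247/12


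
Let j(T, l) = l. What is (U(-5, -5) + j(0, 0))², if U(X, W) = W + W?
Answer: 100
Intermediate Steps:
U(X, W) = 2*W
(U(-5, -5) + j(0, 0))² = (2*(-5) + 0)² = (-10 + 0)² = (-10)² = 100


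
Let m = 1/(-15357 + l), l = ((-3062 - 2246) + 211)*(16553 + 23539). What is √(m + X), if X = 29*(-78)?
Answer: I*√780759385511105703/18578571 ≈ 47.56*I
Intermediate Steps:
l = -204348924 (l = (-5308 + 211)*40092 = -5097*40092 = -204348924)
X = -2262
m = -1/204364281 (m = 1/(-15357 - 204348924) = 1/(-204364281) = -1/204364281 ≈ -4.8932e-9)
√(m + X) = √(-1/204364281 - 2262) = √(-462272003623/204364281) = I*√780759385511105703/18578571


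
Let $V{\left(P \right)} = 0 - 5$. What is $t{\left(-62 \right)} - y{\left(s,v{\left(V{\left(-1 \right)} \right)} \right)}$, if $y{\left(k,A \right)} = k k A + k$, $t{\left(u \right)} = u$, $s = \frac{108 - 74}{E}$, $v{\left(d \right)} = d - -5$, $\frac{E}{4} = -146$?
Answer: $- \frac{18087}{292} \approx -61.942$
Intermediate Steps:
$V{\left(P \right)} = -5$
$E = -584$ ($E = 4 \left(-146\right) = -584$)
$v{\left(d \right)} = 5 + d$ ($v{\left(d \right)} = d + 5 = 5 + d$)
$s = - \frac{17}{292}$ ($s = \frac{108 - 74}{-584} = \left(108 - 74\right) \left(- \frac{1}{584}\right) = 34 \left(- \frac{1}{584}\right) = - \frac{17}{292} \approx -0.058219$)
$y{\left(k,A \right)} = k + A k^{2}$ ($y{\left(k,A \right)} = k^{2} A + k = A k^{2} + k = k + A k^{2}$)
$t{\left(-62 \right)} - y{\left(s,v{\left(V{\left(-1 \right)} \right)} \right)} = -62 - - \frac{17 \left(1 + \left(5 - 5\right) \left(- \frac{17}{292}\right)\right)}{292} = -62 - - \frac{17 \left(1 + 0 \left(- \frac{17}{292}\right)\right)}{292} = -62 - - \frac{17 \left(1 + 0\right)}{292} = -62 - \left(- \frac{17}{292}\right) 1 = -62 - - \frac{17}{292} = -62 + \frac{17}{292} = - \frac{18087}{292}$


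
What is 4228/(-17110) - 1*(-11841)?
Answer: 101297641/8555 ≈ 11841.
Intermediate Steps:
4228/(-17110) - 1*(-11841) = 4228*(-1/17110) + 11841 = -2114/8555 + 11841 = 101297641/8555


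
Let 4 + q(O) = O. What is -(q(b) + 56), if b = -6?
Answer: -46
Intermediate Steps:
q(O) = -4 + O
-(q(b) + 56) = -((-4 - 6) + 56) = -(-10 + 56) = -1*46 = -46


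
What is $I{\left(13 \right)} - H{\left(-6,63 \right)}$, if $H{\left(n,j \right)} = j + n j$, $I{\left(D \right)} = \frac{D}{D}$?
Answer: $316$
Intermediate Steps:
$I{\left(D \right)} = 1$
$H{\left(n,j \right)} = j + j n$
$I{\left(13 \right)} - H{\left(-6,63 \right)} = 1 - 63 \left(1 - 6\right) = 1 - 63 \left(-5\right) = 1 - -315 = 1 + 315 = 316$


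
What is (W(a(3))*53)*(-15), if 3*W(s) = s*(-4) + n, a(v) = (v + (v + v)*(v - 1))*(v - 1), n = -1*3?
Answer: 32595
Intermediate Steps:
n = -3
a(v) = (-1 + v)*(v + 2*v*(-1 + v)) (a(v) = (v + (2*v)*(-1 + v))*(-1 + v) = (v + 2*v*(-1 + v))*(-1 + v) = (-1 + v)*(v + 2*v*(-1 + v)))
W(s) = -1 - 4*s/3 (W(s) = (s*(-4) - 3)/3 = (-4*s - 3)/3 = (-3 - 4*s)/3 = -1 - 4*s/3)
(W(a(3))*53)*(-15) = ((-1 - 4*(1 - 3*3 + 2*3**2))*53)*(-15) = ((-1 - 4*(1 - 9 + 2*9))*53)*(-15) = ((-1 - 4*(1 - 9 + 18))*53)*(-15) = ((-1 - 4*10)*53)*(-15) = ((-1 - 4/3*30)*53)*(-15) = ((-1 - 40)*53)*(-15) = -41*53*(-15) = -2173*(-15) = 32595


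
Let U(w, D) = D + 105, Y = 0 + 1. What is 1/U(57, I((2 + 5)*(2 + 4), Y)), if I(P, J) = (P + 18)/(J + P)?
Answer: 43/4575 ≈ 0.0093989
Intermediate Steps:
Y = 1
I(P, J) = (18 + P)/(J + P)
U(w, D) = 105 + D
1/U(57, I((2 + 5)*(2 + 4), Y)) = 1/(105 + (18 + (2 + 5)*(2 + 4))/(1 + (2 + 5)*(2 + 4))) = 1/(105 + (18 + 7*6)/(1 + 7*6)) = 1/(105 + (18 + 42)/(1 + 42)) = 1/(105 + 60/43) = 1/(4575/43) = 43/4575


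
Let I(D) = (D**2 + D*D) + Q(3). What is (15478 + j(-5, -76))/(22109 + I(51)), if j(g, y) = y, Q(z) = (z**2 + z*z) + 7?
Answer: 151/268 ≈ 0.56343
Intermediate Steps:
Q(z) = 7 + 2*z**2 (Q(z) = (z**2 + z**2) + 7 = 2*z**2 + 7 = 7 + 2*z**2)
I(D) = 25 + 2*D**2 (I(D) = (D**2 + D*D) + (7 + 2*3**2) = (D**2 + D**2) + (7 + 2*9) = 2*D**2 + (7 + 18) = 2*D**2 + 25 = 25 + 2*D**2)
(15478 + j(-5, -76))/(22109 + I(51)) = (15478 - 76)/(22109 + (25 + 2*51**2)) = 15402/(22109 + (25 + 2*2601)) = 15402/(22109 + (25 + 5202)) = 15402/(22109 + 5227) = 15402/27336 = 15402*(1/27336) = 151/268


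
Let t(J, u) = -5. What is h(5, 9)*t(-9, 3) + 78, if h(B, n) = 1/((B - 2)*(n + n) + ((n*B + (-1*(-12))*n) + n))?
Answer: 16843/216 ≈ 77.977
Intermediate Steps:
h(B, n) = 1/(13*n + B*n + 2*n*(-2 + B)) (h(B, n) = 1/((-2 + B)*(2*n) + ((B*n + 12*n) + n)) = 1/(2*n*(-2 + B) + ((12*n + B*n) + n)) = 1/(2*n*(-2 + B) + (13*n + B*n)) = 1/(13*n + B*n + 2*n*(-2 + B)))
h(5, 9)*t(-9, 3) + 78 = ((⅓)/(9*(3 + 5)))*(-5) + 78 = ((⅓)*(⅑)/8)*(-5) + 78 = ((⅓)*(⅑)*(⅛))*(-5) + 78 = (1/216)*(-5) + 78 = -5/216 + 78 = 16843/216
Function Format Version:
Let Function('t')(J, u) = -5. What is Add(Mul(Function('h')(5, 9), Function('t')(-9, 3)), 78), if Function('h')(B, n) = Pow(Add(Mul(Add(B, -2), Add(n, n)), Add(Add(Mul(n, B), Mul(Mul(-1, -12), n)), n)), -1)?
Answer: Rational(16843, 216) ≈ 77.977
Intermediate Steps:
Function('h')(B, n) = Pow(Add(Mul(13, n), Mul(B, n), Mul(2, n, Add(-2, B))), -1) (Function('h')(B, n) = Pow(Add(Mul(Add(-2, B), Mul(2, n)), Add(Add(Mul(B, n), Mul(12, n)), n)), -1) = Pow(Add(Mul(2, n, Add(-2, B)), Add(Add(Mul(12, n), Mul(B, n)), n)), -1) = Pow(Add(Mul(2, n, Add(-2, B)), Add(Mul(13, n), Mul(B, n))), -1) = Pow(Add(Mul(13, n), Mul(B, n), Mul(2, n, Add(-2, B))), -1))
Add(Mul(Function('h')(5, 9), Function('t')(-9, 3)), 78) = Add(Mul(Mul(Rational(1, 3), Pow(9, -1), Pow(Add(3, 5), -1)), -5), 78) = Add(Mul(Mul(Rational(1, 3), Rational(1, 9), Pow(8, -1)), -5), 78) = Add(Mul(Mul(Rational(1, 3), Rational(1, 9), Rational(1, 8)), -5), 78) = Add(Mul(Rational(1, 216), -5), 78) = Add(Rational(-5, 216), 78) = Rational(16843, 216)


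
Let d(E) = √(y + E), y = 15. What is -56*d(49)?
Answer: -448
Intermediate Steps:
d(E) = √(15 + E)
-56*d(49) = -56*√(15 + 49) = -56*√64 = -56*8 = -448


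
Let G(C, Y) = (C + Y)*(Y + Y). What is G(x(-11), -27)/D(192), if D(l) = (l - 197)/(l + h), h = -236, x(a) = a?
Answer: 90288/5 ≈ 18058.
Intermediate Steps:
G(C, Y) = 2*Y*(C + Y) (G(C, Y) = (C + Y)*(2*Y) = 2*Y*(C + Y))
D(l) = (-197 + l)/(-236 + l) (D(l) = (l - 197)/(l - 236) = (-197 + l)/(-236 + l))
G(x(-11), -27)/D(192) = (2*(-27)*(-11 - 27))/(((-197 + 192)/(-236 + 192))) = (2*(-27)*(-38))/((-5/(-44))) = 2052/((-1/44*(-5))) = 2052/(5/44) = 2052*(44/5) = 90288/5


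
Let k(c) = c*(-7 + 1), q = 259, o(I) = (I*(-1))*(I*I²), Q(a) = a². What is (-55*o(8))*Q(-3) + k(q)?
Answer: 2025966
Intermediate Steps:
o(I) = -I⁴ (o(I) = (-I)*I³ = -I⁴)
k(c) = -6*c (k(c) = c*(-6) = -6*c)
(-55*o(8))*Q(-3) + k(q) = -(-55)*8⁴*(-3)² - 6*259 = -(-55)*4096*9 - 1554 = -55*(-4096)*9 - 1554 = 225280*9 - 1554 = 2027520 - 1554 = 2025966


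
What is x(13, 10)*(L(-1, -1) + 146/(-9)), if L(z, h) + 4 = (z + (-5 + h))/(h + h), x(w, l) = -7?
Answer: 2107/18 ≈ 117.06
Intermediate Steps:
L(z, h) = -4 + (-5 + h + z)/(2*h) (L(z, h) = -4 + (z + (-5 + h))/(h + h) = -4 + (-5 + h + z)/((2*h)) = -4 + (-5 + h + z)*(1/(2*h)) = -4 + (-5 + h + z)/(2*h))
x(13, 10)*(L(-1, -1) + 146/(-9)) = -7*((½)*(-5 - 1 - 7*(-1))/(-1) + 146/(-9)) = -7*((½)*(-1)*(-5 - 1 + 7) + 146*(-⅑)) = -7*((½)*(-1)*1 - 146/9) = -7*(-½ - 146/9) = -7*(-301/18) = 2107/18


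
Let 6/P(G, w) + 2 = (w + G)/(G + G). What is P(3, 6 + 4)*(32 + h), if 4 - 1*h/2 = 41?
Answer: -1512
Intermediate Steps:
h = -74 (h = 8 - 2*41 = 8 - 82 = -74)
P(G, w) = 6/(-2 + (G + w)/(2*G)) (P(G, w) = 6/(-2 + (w + G)/(G + G)) = 6/(-2 + (G + w)/((2*G))) = 6/(-2 + (G + w)*(1/(2*G))) = 6/(-2 + (G + w)/(2*G)))
P(3, 6 + 4)*(32 + h) = (12*3/((6 + 4) - 3*3))*(32 - 74) = (12*3/(10 - 9))*(-42) = (12*3/1)*(-42) = (12*3*1)*(-42) = 36*(-42) = -1512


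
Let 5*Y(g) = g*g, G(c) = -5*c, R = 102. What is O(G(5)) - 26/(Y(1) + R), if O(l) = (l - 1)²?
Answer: 345306/511 ≈ 675.75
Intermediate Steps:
O(l) = (-1 + l)²
Y(g) = g²/5 (Y(g) = (g*g)/5 = g²/5)
O(G(5)) - 26/(Y(1) + R) = (-1 - 5*5)² - 26/((⅕)*1² + 102) = (-1 - 25)² - 26/((⅕)*1 + 102) = (-26)² - 26/(⅕ + 102) = 676 - 26/(511/5) = 676 + (5/511)*(-26) = 676 - 130/511 = 345306/511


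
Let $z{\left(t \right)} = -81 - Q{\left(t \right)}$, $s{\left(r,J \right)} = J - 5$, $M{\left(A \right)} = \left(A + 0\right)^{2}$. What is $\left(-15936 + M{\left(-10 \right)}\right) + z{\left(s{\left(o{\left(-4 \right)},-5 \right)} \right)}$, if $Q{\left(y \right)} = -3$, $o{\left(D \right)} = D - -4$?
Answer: $-15914$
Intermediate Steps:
$o{\left(D \right)} = 4 + D$ ($o{\left(D \right)} = D + 4 = 4 + D$)
$M{\left(A \right)} = A^{2}$
$s{\left(r,J \right)} = -5 + J$ ($s{\left(r,J \right)} = J - 5 = -5 + J$)
$z{\left(t \right)} = -78$ ($z{\left(t \right)} = -81 - -3 = -81 + 3 = -78$)
$\left(-15936 + M{\left(-10 \right)}\right) + z{\left(s{\left(o{\left(-4 \right)},-5 \right)} \right)} = \left(-15936 + \left(-10\right)^{2}\right) - 78 = \left(-15936 + 100\right) - 78 = -15836 - 78 = -15914$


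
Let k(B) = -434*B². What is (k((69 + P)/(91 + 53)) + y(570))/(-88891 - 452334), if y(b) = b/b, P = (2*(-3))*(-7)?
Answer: 295921/623491200 ≈ 0.00047462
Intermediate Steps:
P = 42 (P = -6*(-7) = 42)
y(b) = 1
(k((69 + P)/(91 + 53)) + y(570))/(-88891 - 452334) = (-434*(69 + 42)²/(91 + 53)² + 1)/(-88891 - 452334) = (-434*(111/144)² + 1)/(-541225) = (-434*(111*(1/144))² + 1)*(-1/541225) = (-434*(37/48)² + 1)*(-1/541225) = (-434*1369/2304 + 1)*(-1/541225) = (-297073/1152 + 1)*(-1/541225) = -295921/1152*(-1/541225) = 295921/623491200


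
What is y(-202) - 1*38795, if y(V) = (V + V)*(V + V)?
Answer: 124421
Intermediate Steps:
y(V) = 4*V² (y(V) = (2*V)*(2*V) = 4*V²)
y(-202) - 1*38795 = 4*(-202)² - 1*38795 = 4*40804 - 38795 = 163216 - 38795 = 124421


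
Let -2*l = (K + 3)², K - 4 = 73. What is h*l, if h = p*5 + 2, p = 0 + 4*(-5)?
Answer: 313600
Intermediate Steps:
p = -20 (p = 0 - 20 = -20)
K = 77 (K = 4 + 73 = 77)
h = -98 (h = -20*5 + 2 = -100 + 2 = -98)
l = -3200 (l = -(77 + 3)²/2 = -½*80² = -½*6400 = -3200)
h*l = -98*(-3200) = 313600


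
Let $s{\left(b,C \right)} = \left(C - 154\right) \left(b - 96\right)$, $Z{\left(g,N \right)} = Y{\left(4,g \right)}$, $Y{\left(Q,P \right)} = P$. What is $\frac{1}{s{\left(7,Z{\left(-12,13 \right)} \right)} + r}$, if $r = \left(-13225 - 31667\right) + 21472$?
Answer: $- \frac{1}{8646} \approx -0.00011566$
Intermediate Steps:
$Z{\left(g,N \right)} = g$
$s{\left(b,C \right)} = \left(-154 + C\right) \left(-96 + b\right)$
$r = -23420$ ($r = -44892 + 21472 = -23420$)
$\frac{1}{s{\left(7,Z{\left(-12,13 \right)} \right)} + r} = \frac{1}{\left(14784 - 1078 - -1152 - 84\right) - 23420} = \frac{1}{\left(14784 - 1078 + 1152 - 84\right) - 23420} = \frac{1}{14774 - 23420} = \frac{1}{-8646} = - \frac{1}{8646}$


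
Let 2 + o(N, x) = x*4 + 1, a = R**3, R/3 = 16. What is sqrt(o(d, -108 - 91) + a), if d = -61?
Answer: sqrt(109795) ≈ 331.35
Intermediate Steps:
R = 48 (R = 3*16 = 48)
a = 110592 (a = 48**3 = 110592)
o(N, x) = -1 + 4*x (o(N, x) = -2 + (x*4 + 1) = -2 + (4*x + 1) = -2 + (1 + 4*x) = -1 + 4*x)
sqrt(o(d, -108 - 91) + a) = sqrt((-1 + 4*(-108 - 91)) + 110592) = sqrt((-1 + 4*(-199)) + 110592) = sqrt((-1 - 796) + 110592) = sqrt(-797 + 110592) = sqrt(109795)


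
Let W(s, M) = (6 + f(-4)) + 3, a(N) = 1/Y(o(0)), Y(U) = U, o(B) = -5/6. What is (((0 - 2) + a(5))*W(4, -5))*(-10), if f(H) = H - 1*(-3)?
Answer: 256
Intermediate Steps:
f(H) = 3 + H (f(H) = H + 3 = 3 + H)
o(B) = -⅚ (o(B) = -5*⅙ = -⅚)
a(N) = -6/5 (a(N) = 1/(-⅚) = -6/5)
W(s, M) = 8 (W(s, M) = (6 + (3 - 4)) + 3 = (6 - 1) + 3 = 5 + 3 = 8)
(((0 - 2) + a(5))*W(4, -5))*(-10) = (((0 - 2) - 6/5)*8)*(-10) = ((-2 - 6/5)*8)*(-10) = -16/5*8*(-10) = -128/5*(-10) = 256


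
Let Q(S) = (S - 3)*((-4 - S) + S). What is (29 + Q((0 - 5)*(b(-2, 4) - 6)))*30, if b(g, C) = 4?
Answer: 30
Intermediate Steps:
Q(S) = 12 - 4*S (Q(S) = (-3 + S)*(-4) = 12 - 4*S)
(29 + Q((0 - 5)*(b(-2, 4) - 6)))*30 = (29 + (12 - 4*(0 - 5)*(4 - 6)))*30 = (29 + (12 - (-20)*(-2)))*30 = (29 + (12 - 4*10))*30 = (29 + (12 - 40))*30 = (29 - 28)*30 = 1*30 = 30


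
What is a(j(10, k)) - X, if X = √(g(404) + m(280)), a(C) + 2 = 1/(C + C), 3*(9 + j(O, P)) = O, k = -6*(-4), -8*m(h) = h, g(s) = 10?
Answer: -71/34 - 5*I ≈ -2.0882 - 5.0*I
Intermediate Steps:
m(h) = -h/8
k = 24
j(O, P) = -9 + O/3
a(C) = -2 + 1/(2*C) (a(C) = -2 + 1/(C + C) = -2 + 1/(2*C))
X = 5*I (X = √(10 - ⅛*280) = √(10 - 35) = √(-25) = 5*I ≈ 5.0*I)
a(j(10, k)) - X = (-2 + 1/(2*(-9 + (⅓)*10))) - 5*I = (-2 + 1/(2*(-9 + 10/3))) - 5*I = (-2 + 1/(2*(-17/3))) - 5*I = (-2 + (½)*(-3/17)) - 5*I = (-2 - 3/34) - 5*I = -71/34 - 5*I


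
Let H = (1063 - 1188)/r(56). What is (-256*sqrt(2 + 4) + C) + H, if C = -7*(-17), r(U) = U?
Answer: 6539/56 - 256*sqrt(6) ≈ -510.30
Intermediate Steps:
C = 119
H = -125/56 (H = (1063 - 1188)/56 = -125*1/56 = -125/56 ≈ -2.2321)
(-256*sqrt(2 + 4) + C) + H = (-256*sqrt(2 + 4) + 119) - 125/56 = (-256*sqrt(6) + 119) - 125/56 = (119 - 256*sqrt(6)) - 125/56 = 6539/56 - 256*sqrt(6)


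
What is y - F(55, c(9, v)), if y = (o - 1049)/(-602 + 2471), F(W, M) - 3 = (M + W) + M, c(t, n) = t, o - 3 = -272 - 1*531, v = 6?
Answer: -143893/1869 ≈ -76.989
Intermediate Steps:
o = -800 (o = 3 + (-272 - 1*531) = 3 + (-272 - 531) = 3 - 803 = -800)
F(W, M) = 3 + W + 2*M (F(W, M) = 3 + ((M + W) + M) = 3 + (W + 2*M) = 3 + W + 2*M)
y = -1849/1869 (y = (-800 - 1049)/(-602 + 2471) = -1849/1869 ≈ -0.98930)
y - F(55, c(9, v)) = -1849/1869 - (3 + 55 + 2*9) = -1849/1869 - (3 + 55 + 18) = -1849/1869 - 1*76 = -1849/1869 - 76 = -143893/1869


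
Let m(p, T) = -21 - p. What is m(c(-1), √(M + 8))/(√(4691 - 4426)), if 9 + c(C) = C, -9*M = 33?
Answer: -11*√265/265 ≈ -0.67572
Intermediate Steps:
M = -11/3 (M = -⅑*33 = -11/3 ≈ -3.6667)
c(C) = -9 + C
m(c(-1), √(M + 8))/(√(4691 - 4426)) = (-21 - (-9 - 1))/(√(4691 - 4426)) = (-21 - 1*(-10))/(√265) = (-21 + 10)*(√265/265) = -11*√265/265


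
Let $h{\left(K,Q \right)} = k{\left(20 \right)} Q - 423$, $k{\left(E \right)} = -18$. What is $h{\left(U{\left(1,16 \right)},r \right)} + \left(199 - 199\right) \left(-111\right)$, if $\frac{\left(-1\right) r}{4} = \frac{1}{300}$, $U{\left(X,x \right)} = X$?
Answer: $- \frac{10569}{25} \approx -422.76$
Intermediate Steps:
$r = - \frac{1}{75}$ ($r = - \frac{4}{300} = \left(-4\right) \frac{1}{300} = - \frac{1}{75} \approx -0.013333$)
$h{\left(K,Q \right)} = -423 - 18 Q$ ($h{\left(K,Q \right)} = - 18 Q - 423 = -423 - 18 Q$)
$h{\left(U{\left(1,16 \right)},r \right)} + \left(199 - 199\right) \left(-111\right) = \left(-423 - - \frac{6}{25}\right) + \left(199 - 199\right) \left(-111\right) = \left(-423 + \frac{6}{25}\right) + 0 \left(-111\right) = - \frac{10569}{25} + 0 = - \frac{10569}{25}$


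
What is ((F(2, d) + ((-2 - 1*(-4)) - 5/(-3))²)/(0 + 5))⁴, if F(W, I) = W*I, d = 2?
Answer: 607573201/4100625 ≈ 148.17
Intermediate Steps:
F(W, I) = I*W
((F(2, d) + ((-2 - 1*(-4)) - 5/(-3))²)/(0 + 5))⁴ = ((2*2 + ((-2 - 1*(-4)) - 5/(-3))²)/(0 + 5))⁴ = ((4 + ((-2 + 4) - 5*(-⅓))²)/5)⁴ = ((4 + (2 + 5/3)²)*(⅕))⁴ = ((4 + (11/3)²)*(⅕))⁴ = ((4 + 121/9)*(⅕))⁴ = ((157/9)*(⅕))⁴ = (157/45)⁴ = 607573201/4100625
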